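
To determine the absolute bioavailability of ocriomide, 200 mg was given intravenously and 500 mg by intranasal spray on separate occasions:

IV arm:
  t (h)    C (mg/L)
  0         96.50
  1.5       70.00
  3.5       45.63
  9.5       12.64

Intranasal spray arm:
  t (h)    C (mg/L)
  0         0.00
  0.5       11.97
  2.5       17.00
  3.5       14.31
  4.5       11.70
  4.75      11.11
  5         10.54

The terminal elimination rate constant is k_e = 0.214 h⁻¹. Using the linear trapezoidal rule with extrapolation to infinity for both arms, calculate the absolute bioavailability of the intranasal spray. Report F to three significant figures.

F = 0.0973

Trapezoidal AUC_0→9.5 (IV):
  [0→1.5]: (96.50+70.00)/2 × 1.5 = 124.875
  [1.5→3.5]: (70.00+45.63)/2 × 2 = 115.63
  [3.5→9.5]: (45.63+12.64)/2 × 6 = 174.81
  Sum = 415.315 mg/L·h
IV tail: 12.64/0.214 = 59.065; AUC_iv,0→∞ = 415.315 + 59.065 = 474.38 mg/L·h
Trapezoidal AUC_0→5 (intranasal spray):
  [0→0.5]: (0.00+11.97)/2 × 0.5 = 2.9925
  [0.5→2.5]: (11.97+17.00)/2 × 2 = 28.97
  [2.5→3.5]: (17.00+14.31)/2 × 1 = 15.655
  [3.5→4.5]: (14.31+11.70)/2 × 1 = 13.005
  [4.5→4.75]: (11.70+11.11)/2 × 0.25 = 2.85125
  [4.75→5]: (11.11+10.54)/2 × 0.25 = 2.70625
  Sum = 66.18 mg/L·h
intranasal spray tail: 10.54/0.214 = 49.252; AUC_ev,0→∞ = 66.18 + 49.252 = 115.432 mg/L·h
F = (AUC_ev/D_ev)/(AUC_iv/D_iv) = (115.432/500)/(474.38/200) = 0.230864/2.3719 = 0.0973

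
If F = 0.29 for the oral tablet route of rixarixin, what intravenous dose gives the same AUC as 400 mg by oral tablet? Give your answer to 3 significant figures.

Systemic exposure from an extravascular dose = F × D_ev, so the equivalent IV dose is F × D_ev.
D_iv = F × D_ev = 0.29 × 400 = 116 mg

D_iv = 116 mg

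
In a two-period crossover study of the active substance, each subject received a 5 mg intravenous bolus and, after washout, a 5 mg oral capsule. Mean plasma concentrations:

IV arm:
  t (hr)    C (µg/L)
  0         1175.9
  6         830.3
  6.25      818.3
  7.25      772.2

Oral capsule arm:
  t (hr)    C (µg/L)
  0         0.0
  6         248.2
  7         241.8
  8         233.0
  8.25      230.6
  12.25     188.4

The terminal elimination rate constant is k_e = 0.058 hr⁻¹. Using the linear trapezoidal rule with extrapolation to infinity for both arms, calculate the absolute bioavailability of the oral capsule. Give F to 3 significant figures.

F = 0.264

Trapezoidal AUC_0→7.25 (IV):
  [0→6]: (1175.9+830.3)/2 × 6 = 6018.6
  [6→6.25]: (830.3+818.3)/2 × 0.25 = 206.075
  [6.25→7.25]: (818.3+772.2)/2 × 1 = 795.25
  Sum = 7019.925 µg/L·hr
IV tail: 772.2/0.058 = 13313.793; AUC_iv,0→∞ = 7019.925 + 13313.793 = 20333.718 µg/L·hr
Trapezoidal AUC_0→12.25 (oral capsule):
  [0→6]: (0.0+248.2)/2 × 6 = 744.6
  [6→7]: (248.2+241.8)/2 × 1 = 245.0
  [7→8]: (241.8+233.0)/2 × 1 = 237.4
  [8→8.25]: (233.0+230.6)/2 × 0.25 = 57.95
  [8.25→12.25]: (230.6+188.4)/2 × 4 = 838.0
  Sum = 2122.95 µg/L·hr
oral capsule tail: 188.4/0.058 = 3248.276; AUC_ev,0→∞ = 2122.95 + 3248.276 = 5371.226 µg/L·hr
F = (AUC_ev/D_ev)/(AUC_iv/D_iv) = (5371.226/5)/(20333.718/5) = 1074.2452/4066.7436 = 0.2642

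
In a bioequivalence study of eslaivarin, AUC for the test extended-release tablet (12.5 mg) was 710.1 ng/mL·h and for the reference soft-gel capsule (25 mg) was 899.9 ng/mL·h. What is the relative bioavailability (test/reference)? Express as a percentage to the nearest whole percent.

F_rel = 158%

F_rel = (AUC_test/D_test) / (AUC_ref/D_ref)
      = (710.1/12.5) / (899.9/25)
      = 56.808 / 35.996 = 1.5782 = 157.82%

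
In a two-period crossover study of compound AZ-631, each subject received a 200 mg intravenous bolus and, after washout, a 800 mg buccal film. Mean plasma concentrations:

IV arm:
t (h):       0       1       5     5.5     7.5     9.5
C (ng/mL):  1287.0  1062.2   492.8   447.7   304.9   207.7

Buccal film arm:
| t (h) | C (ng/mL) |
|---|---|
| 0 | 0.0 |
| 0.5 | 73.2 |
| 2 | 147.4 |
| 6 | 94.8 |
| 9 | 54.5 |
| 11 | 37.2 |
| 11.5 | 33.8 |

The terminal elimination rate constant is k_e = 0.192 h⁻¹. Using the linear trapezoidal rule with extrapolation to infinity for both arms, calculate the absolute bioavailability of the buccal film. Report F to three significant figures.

Trapezoidal AUC_0→9.5 (IV):
  [0→1]: (1287.0+1062.2)/2 × 1 = 1174.6
  [1→5]: (1062.2+492.8)/2 × 4 = 3110.0
  [5→5.5]: (492.8+447.7)/2 × 0.5 = 235.125
  [5.5→7.5]: (447.7+304.9)/2 × 2 = 752.6
  [7.5→9.5]: (304.9+207.7)/2 × 2 = 512.6
  Sum = 5784.925 ng/mL·h
IV tail: 207.7/0.192 = 1081.771; AUC_iv,0→∞ = 5784.925 + 1081.771 = 6866.696 ng/mL·h
Trapezoidal AUC_0→11.5 (buccal film):
  [0→0.5]: (0.0+73.2)/2 × 0.5 = 18.3
  [0.5→2]: (73.2+147.4)/2 × 1.5 = 165.45
  [2→6]: (147.4+94.8)/2 × 4 = 484.4
  [6→9]: (94.8+54.5)/2 × 3 = 223.95
  [9→11]: (54.5+37.2)/2 × 2 = 91.7
  [11→11.5]: (37.2+33.8)/2 × 0.5 = 17.75
  Sum = 1001.55 ng/mL·h
buccal film tail: 33.8/0.192 = 176.042; AUC_ev,0→∞ = 1001.55 + 176.042 = 1177.592 ng/mL·h
F = (AUC_ev/D_ev)/(AUC_iv/D_iv) = (1177.592/800)/(6866.696/200) = 1.47199/34.33348 = 0.0429

F = 0.0429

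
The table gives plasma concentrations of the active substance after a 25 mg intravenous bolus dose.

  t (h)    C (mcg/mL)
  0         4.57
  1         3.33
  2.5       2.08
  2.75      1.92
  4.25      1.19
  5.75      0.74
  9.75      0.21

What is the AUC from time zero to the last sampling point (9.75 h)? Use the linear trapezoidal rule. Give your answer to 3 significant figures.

Trapezoidal AUC_0→9.75:
  [0→1]: (4.57+3.33)/2 × 1 = 3.95
  [1→2.5]: (3.33+2.08)/2 × 1.5 = 4.0575
  [2.5→2.75]: (2.08+1.92)/2 × 0.25 = 0.5
  [2.75→4.25]: (1.92+1.19)/2 × 1.5 = 2.3325
  [4.25→5.75]: (1.19+0.74)/2 × 1.5 = 1.4475
  [5.75→9.75]: (0.74+0.21)/2 × 4 = 1.9
  Sum = 14.1875 mcg/mL·h

AUC = 14.2 mcg/mL·h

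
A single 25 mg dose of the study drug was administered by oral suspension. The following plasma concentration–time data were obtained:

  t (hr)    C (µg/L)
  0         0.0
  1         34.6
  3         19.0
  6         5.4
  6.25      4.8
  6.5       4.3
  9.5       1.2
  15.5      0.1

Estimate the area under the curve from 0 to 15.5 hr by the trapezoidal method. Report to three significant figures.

AUC = 122 µg/L·hr

Trapezoidal AUC_0→15.5:
  [0→1]: (0.0+34.6)/2 × 1 = 17.3
  [1→3]: (34.6+19.0)/2 × 2 = 53.6
  [3→6]: (19.0+5.4)/2 × 3 = 36.6
  [6→6.25]: (5.4+4.8)/2 × 0.25 = 1.275
  [6.25→6.5]: (4.8+4.3)/2 × 0.25 = 1.1375
  [6.5→9.5]: (4.3+1.2)/2 × 3 = 8.25
  [9.5→15.5]: (1.2+0.1)/2 × 6 = 3.9
  Sum = 122.0625 µg/L·hr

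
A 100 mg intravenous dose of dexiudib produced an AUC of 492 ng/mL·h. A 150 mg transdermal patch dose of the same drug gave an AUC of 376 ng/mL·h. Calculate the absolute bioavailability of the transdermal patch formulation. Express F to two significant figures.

F = 0.51

F = (AUC_ev / D_ev) / (AUC_iv / D_iv)
  = (376/150) / (492/100)
  = 2.50667 / 4.92 = 0.5095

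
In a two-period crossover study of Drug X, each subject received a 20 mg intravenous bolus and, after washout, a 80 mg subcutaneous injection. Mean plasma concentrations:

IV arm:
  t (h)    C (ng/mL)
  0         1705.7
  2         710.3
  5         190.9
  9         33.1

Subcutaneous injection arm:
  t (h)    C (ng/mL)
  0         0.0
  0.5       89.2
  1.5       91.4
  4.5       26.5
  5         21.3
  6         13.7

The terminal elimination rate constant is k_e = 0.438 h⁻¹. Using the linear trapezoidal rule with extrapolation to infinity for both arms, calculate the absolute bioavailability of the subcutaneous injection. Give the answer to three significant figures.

Trapezoidal AUC_0→9 (IV):
  [0→2]: (1705.7+710.3)/2 × 2 = 2416.0
  [2→5]: (710.3+190.9)/2 × 3 = 1351.8
  [5→9]: (190.9+33.1)/2 × 4 = 448.0
  Sum = 4215.8 ng/mL·h
IV tail: 33.1/0.438 = 75.571; AUC_iv,0→∞ = 4215.8 + 75.571 = 4291.371 ng/mL·h
Trapezoidal AUC_0→6 (subcutaneous injection):
  [0→0.5]: (0.0+89.2)/2 × 0.5 = 22.3
  [0.5→1.5]: (89.2+91.4)/2 × 1 = 90.3
  [1.5→4.5]: (91.4+26.5)/2 × 3 = 176.85
  [4.5→5]: (26.5+21.3)/2 × 0.5 = 11.95
  [5→6]: (21.3+13.7)/2 × 1 = 17.5
  Sum = 318.9 ng/mL·h
subcutaneous injection tail: 13.7/0.438 = 31.279; AUC_ev,0→∞ = 318.9 + 31.279 = 350.179 ng/mL·h
F = (AUC_ev/D_ev)/(AUC_iv/D_iv) = (350.179/80)/(4291.371/20) = 4.3772375/214.56855 = 0.0204

F = 0.0204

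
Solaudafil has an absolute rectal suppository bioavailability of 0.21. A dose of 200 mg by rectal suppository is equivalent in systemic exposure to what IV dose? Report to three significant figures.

Systemic exposure from an extravascular dose = F × D_ev, so the equivalent IV dose is F × D_ev.
D_iv = F × D_ev = 0.21 × 200 = 42 mg

D_iv = 42.0 mg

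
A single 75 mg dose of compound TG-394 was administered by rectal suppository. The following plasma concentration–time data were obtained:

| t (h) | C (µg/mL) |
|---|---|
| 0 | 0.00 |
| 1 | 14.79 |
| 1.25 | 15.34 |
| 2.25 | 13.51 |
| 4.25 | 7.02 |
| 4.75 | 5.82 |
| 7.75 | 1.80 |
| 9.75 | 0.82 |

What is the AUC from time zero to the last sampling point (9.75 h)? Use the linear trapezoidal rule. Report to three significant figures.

AUC = 63.4 µg/mL·h

Trapezoidal AUC_0→9.75:
  [0→1]: (0.00+14.79)/2 × 1 = 7.395
  [1→1.25]: (14.79+15.34)/2 × 0.25 = 3.76625
  [1.25→2.25]: (15.34+13.51)/2 × 1 = 14.425
  [2.25→4.25]: (13.51+7.02)/2 × 2 = 20.53
  [4.25→4.75]: (7.02+5.82)/2 × 0.5 = 3.21
  [4.75→7.75]: (5.82+1.80)/2 × 3 = 11.43
  [7.75→9.75]: (1.80+0.82)/2 × 2 = 2.62
  Sum = 63.37625 µg/mL·h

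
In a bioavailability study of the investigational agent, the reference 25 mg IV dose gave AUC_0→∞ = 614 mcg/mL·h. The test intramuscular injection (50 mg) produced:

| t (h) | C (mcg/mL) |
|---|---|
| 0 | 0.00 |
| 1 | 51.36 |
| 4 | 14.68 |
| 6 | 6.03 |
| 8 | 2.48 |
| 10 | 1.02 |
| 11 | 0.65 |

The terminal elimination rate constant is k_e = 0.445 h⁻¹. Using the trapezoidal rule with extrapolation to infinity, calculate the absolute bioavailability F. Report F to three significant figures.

Trapezoidal AUC_0→11 (intramuscular injection):
  [0→1]: (0.00+51.36)/2 × 1 = 25.68
  [1→4]: (51.36+14.68)/2 × 3 = 99.06
  [4→6]: (14.68+6.03)/2 × 2 = 20.71
  [6→8]: (6.03+2.48)/2 × 2 = 8.51
  [8→10]: (2.48+1.02)/2 × 2 = 3.5
  [10→11]: (1.02+0.65)/2 × 1 = 0.835
  Sum = 158.295 mcg/mL·h
Tail: C_last/k_e = 0.65/0.445 = 1.461
AUC_0→∞ (intramuscular injection) = 158.295 + 1.461 = 159.756 mcg/mL·h
F = (AUC_ev/D_ev)/(AUC_iv/D_iv) = (159.756/50)/(614/25) = 3.19512/24.56 = 0.1301

F = 0.130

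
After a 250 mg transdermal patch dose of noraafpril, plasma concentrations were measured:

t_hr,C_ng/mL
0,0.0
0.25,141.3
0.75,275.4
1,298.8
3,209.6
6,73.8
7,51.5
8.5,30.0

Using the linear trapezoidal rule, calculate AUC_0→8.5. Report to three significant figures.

Trapezoidal AUC_0→8.5:
  [0→0.25]: (0.0+141.3)/2 × 0.25 = 17.6625
  [0.25→0.75]: (141.3+275.4)/2 × 0.5 = 104.175
  [0.75→1]: (275.4+298.8)/2 × 0.25 = 71.775
  [1→3]: (298.8+209.6)/2 × 2 = 508.4
  [3→6]: (209.6+73.8)/2 × 3 = 425.1
  [6→7]: (73.8+51.5)/2 × 1 = 62.65
  [7→8.5]: (51.5+30.0)/2 × 1.5 = 61.125
  Sum = 1250.8875 ng/mL·hr

AUC = 1250 ng/mL·hr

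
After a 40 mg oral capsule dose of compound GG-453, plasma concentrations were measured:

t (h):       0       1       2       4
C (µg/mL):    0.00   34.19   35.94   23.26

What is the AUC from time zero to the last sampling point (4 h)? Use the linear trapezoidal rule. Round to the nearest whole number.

Trapezoidal AUC_0→4:
  [0→1]: (0.00+34.19)/2 × 1 = 17.095
  [1→2]: (34.19+35.94)/2 × 1 = 35.065
  [2→4]: (35.94+23.26)/2 × 2 = 59.2
  Sum = 111.36 µg/mL·h

AUC = 111 µg/mL·h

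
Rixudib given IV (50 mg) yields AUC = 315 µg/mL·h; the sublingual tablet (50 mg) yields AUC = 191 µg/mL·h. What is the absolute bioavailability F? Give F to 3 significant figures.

F = (AUC_ev / D_ev) / (AUC_iv / D_iv)
  = (191/50) / (315/50)
  = 3.82 / 6.3 = 0.6063

F = 0.606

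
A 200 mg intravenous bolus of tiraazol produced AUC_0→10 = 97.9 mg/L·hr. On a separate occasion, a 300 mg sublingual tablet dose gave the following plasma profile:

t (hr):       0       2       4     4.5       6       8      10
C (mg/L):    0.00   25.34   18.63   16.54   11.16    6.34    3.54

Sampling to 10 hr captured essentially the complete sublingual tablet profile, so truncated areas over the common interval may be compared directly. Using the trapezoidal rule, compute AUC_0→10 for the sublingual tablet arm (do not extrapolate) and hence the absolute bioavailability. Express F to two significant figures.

F = 0.86

Trapezoidal AUC_0→10 (sublingual tablet):
  [0→2]: (0.00+25.34)/2 × 2 = 25.34
  [2→4]: (25.34+18.63)/2 × 2 = 43.97
  [4→4.5]: (18.63+16.54)/2 × 0.5 = 8.7925
  [4.5→6]: (16.54+11.16)/2 × 1.5 = 20.775
  [6→8]: (11.16+6.34)/2 × 2 = 17.5
  [8→10]: (6.34+3.54)/2 × 2 = 9.88
  Sum = 126.2575 mg/L·hr
F = (AUC_ev/D_ev)/(AUC_iv/D_iv) = (126.2575/300)/(97.9/200) = 0.420858/0.4895 = 0.8598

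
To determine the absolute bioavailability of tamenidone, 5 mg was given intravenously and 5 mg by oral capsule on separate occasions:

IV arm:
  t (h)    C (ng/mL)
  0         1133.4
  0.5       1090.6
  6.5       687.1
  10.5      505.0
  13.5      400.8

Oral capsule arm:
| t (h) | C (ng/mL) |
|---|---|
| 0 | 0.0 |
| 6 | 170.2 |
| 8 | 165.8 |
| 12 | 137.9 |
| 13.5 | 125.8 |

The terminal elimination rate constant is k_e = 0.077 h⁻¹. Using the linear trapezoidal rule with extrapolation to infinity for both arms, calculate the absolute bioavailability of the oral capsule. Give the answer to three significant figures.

F = 0.221

Trapezoidal AUC_0→13.5 (IV):
  [0→0.5]: (1133.4+1090.6)/2 × 0.5 = 556.0
  [0.5→6.5]: (1090.6+687.1)/2 × 6 = 5333.1
  [6.5→10.5]: (687.1+505.0)/2 × 4 = 2384.2
  [10.5→13.5]: (505.0+400.8)/2 × 3 = 1358.7
  Sum = 9632.0 ng/mL·h
IV tail: 400.8/0.077 = 5205.195; AUC_iv,0→∞ = 9632.0 + 5205.195 = 14837.195 ng/mL·h
Trapezoidal AUC_0→13.5 (oral capsule):
  [0→6]: (0.0+170.2)/2 × 6 = 510.6
  [6→8]: (170.2+165.8)/2 × 2 = 336.0
  [8→12]: (165.8+137.9)/2 × 4 = 607.4
  [12→13.5]: (137.9+125.8)/2 × 1.5 = 197.775
  Sum = 1651.775 ng/mL·h
oral capsule tail: 125.8/0.077 = 1633.766; AUC_ev,0→∞ = 1651.775 + 1633.766 = 3285.541 ng/mL·h
F = (AUC_ev/D_ev)/(AUC_iv/D_iv) = (3285.541/5)/(14837.195/5) = 657.1082/2967.439 = 0.2214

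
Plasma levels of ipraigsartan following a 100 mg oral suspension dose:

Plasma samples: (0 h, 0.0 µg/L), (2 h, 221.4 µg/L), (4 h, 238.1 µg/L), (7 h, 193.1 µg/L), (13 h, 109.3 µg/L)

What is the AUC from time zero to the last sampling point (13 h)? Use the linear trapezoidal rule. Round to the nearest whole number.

Trapezoidal AUC_0→13:
  [0→2]: (0.0+221.4)/2 × 2 = 221.4
  [2→4]: (221.4+238.1)/2 × 2 = 459.5
  [4→7]: (238.1+193.1)/2 × 3 = 646.8
  [7→13]: (193.1+109.3)/2 × 6 = 907.2
  Sum = 2234.9 µg/L·h

AUC = 2235 µg/L·h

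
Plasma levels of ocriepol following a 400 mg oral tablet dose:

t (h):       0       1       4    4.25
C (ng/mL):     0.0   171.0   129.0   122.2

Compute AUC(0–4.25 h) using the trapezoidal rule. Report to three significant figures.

AUC = 567 ng/mL·h

Trapezoidal AUC_0→4.25:
  [0→1]: (0.0+171.0)/2 × 1 = 85.5
  [1→4]: (171.0+129.0)/2 × 3 = 450.0
  [4→4.25]: (129.0+122.2)/2 × 0.25 = 31.4
  Sum = 566.9 ng/mL·h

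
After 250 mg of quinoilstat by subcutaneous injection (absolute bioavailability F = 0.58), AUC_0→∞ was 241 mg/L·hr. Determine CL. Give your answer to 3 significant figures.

CL = 0.602 L/hr

CL = F × Dose / AUC_0→∞
   = 0.58 × 250 / 241 = 0.60166 L/hr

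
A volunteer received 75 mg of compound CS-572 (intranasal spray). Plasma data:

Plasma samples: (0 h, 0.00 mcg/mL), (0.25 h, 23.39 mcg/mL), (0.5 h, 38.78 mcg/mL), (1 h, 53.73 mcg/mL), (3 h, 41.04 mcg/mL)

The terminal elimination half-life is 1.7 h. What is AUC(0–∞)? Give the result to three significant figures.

AUC = 229 mcg/mL·h

Trapezoidal AUC_0→3:
  [0→0.25]: (0.00+23.39)/2 × 0.25 = 2.92375
  [0.25→0.5]: (23.39+38.78)/2 × 0.25 = 7.77125
  [0.5→1]: (38.78+53.73)/2 × 0.5 = 23.1275
  [1→3]: (53.73+41.04)/2 × 2 = 94.77
  Sum = 128.5925 mcg/mL·h
k_e = ln2 / t½ = 0.693147 / 1.7 = 0.4077 h^-1
Extrapolated tail: C_last / k_e = 41.04 / 0.4077 = 100.662
AUC_0→∞ = 128.5925 + 100.662 = 229.2545 mcg/mL·h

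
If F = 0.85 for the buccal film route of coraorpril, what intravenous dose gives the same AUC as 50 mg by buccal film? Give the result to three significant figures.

D_iv = 42.5 mg

Systemic exposure from an extravascular dose = F × D_ev, so the equivalent IV dose is F × D_ev.
D_iv = F × D_ev = 0.85 × 50 = 42.5 mg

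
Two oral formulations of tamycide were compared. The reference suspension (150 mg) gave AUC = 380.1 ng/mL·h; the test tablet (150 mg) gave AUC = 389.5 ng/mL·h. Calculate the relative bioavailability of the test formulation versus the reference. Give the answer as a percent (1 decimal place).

F_rel = 102.5%

F_rel = (AUC_test/D_test) / (AUC_ref/D_ref)
      = (389.5/150) / (380.1/150)
      = 2.59667 / 2.534 = 1.0247 = 102.47%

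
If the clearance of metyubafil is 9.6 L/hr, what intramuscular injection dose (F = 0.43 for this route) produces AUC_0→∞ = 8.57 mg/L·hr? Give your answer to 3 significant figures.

Dose = CL × AUC_0→∞ / F
     = 9.6 × 8.57 / 0.43 = 191.33 mg

Dose = 191 mg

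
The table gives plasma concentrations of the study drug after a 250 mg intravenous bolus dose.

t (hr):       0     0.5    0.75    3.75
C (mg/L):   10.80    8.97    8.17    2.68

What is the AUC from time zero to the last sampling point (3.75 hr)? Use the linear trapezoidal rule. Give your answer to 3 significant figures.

Trapezoidal AUC_0→3.75:
  [0→0.5]: (10.80+8.97)/2 × 0.5 = 4.9425
  [0.5→0.75]: (8.97+8.17)/2 × 0.25 = 2.1425
  [0.75→3.75]: (8.17+2.68)/2 × 3 = 16.275
  Sum = 23.36 mg/L·hr

AUC = 23.4 mg/L·hr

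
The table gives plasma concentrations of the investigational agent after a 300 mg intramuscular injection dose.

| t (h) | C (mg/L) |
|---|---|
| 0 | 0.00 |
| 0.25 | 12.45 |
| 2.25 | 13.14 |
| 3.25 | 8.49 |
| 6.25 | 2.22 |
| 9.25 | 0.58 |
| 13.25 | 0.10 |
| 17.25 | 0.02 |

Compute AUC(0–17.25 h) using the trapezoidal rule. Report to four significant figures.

AUC = 59.83 mg/L·h

Trapezoidal AUC_0→17.25:
  [0→0.25]: (0.00+12.45)/2 × 0.25 = 1.55625
  [0.25→2.25]: (12.45+13.14)/2 × 2 = 25.59
  [2.25→3.25]: (13.14+8.49)/2 × 1 = 10.815
  [3.25→6.25]: (8.49+2.22)/2 × 3 = 16.065
  [6.25→9.25]: (2.22+0.58)/2 × 3 = 4.2
  [9.25→13.25]: (0.58+0.10)/2 × 4 = 1.36
  [13.25→17.25]: (0.10+0.02)/2 × 4 = 0.24
  Sum = 59.82625 mg/L·h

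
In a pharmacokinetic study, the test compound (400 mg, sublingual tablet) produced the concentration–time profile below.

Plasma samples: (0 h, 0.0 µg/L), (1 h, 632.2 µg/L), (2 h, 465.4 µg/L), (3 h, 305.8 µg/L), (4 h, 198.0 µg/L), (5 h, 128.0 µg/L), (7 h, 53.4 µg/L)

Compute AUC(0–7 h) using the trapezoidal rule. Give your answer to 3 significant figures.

AUC = 1850 µg/L·h

Trapezoidal AUC_0→7:
  [0→1]: (0.0+632.2)/2 × 1 = 316.1
  [1→2]: (632.2+465.4)/2 × 1 = 548.8
  [2→3]: (465.4+305.8)/2 × 1 = 385.6
  [3→4]: (305.8+198.0)/2 × 1 = 251.9
  [4→5]: (198.0+128.0)/2 × 1 = 163.0
  [5→7]: (128.0+53.4)/2 × 2 = 181.4
  Sum = 1846.8 µg/L·h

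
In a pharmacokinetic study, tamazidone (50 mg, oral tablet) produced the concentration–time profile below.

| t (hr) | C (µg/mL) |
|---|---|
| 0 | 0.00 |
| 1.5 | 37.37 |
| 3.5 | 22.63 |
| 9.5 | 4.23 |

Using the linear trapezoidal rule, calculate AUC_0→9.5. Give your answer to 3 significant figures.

AUC = 169 µg/mL·hr

Trapezoidal AUC_0→9.5:
  [0→1.5]: (0.00+37.37)/2 × 1.5 = 28.0275
  [1.5→3.5]: (37.37+22.63)/2 × 2 = 60.0
  [3.5→9.5]: (22.63+4.23)/2 × 6 = 80.58
  Sum = 168.6075 µg/mL·hr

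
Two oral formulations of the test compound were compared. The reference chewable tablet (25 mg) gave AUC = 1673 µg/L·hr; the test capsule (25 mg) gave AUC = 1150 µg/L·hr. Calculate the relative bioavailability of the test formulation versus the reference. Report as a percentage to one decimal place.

F_rel = (AUC_test/D_test) / (AUC_ref/D_ref)
      = (1150/25) / (1673/25)
      = 46 / 66.92 = 0.6874 = 68.74%

F_rel = 68.7%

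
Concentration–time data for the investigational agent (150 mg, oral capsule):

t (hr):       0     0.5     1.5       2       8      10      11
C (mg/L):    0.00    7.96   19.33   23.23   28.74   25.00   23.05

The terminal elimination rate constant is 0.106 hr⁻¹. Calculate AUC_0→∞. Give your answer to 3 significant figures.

AUC = 477 mg/L·hr

Trapezoidal AUC_0→11:
  [0→0.5]: (0.00+7.96)/2 × 0.5 = 1.99
  [0.5→1.5]: (7.96+19.33)/2 × 1 = 13.645
  [1.5→2]: (19.33+23.23)/2 × 0.5 = 10.64
  [2→8]: (23.23+28.74)/2 × 6 = 155.91
  [8→10]: (28.74+25.00)/2 × 2 = 53.74
  [10→11]: (25.00+23.05)/2 × 1 = 24.025
  Sum = 259.95 mg/L·hr
Extrapolated tail: C_last / k_e = 23.05 / 0.106 = 217.453
AUC_0→∞ = 259.95 + 217.453 = 477.403 mg/L·hr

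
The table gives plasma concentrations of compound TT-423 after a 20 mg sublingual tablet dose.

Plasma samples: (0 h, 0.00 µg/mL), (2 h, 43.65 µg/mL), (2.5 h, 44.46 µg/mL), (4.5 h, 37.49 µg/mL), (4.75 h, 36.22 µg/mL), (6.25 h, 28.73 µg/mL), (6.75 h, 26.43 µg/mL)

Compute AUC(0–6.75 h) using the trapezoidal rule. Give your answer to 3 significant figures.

Trapezoidal AUC_0→6.75:
  [0→2]: (0.00+43.65)/2 × 2 = 43.65
  [2→2.5]: (43.65+44.46)/2 × 0.5 = 22.0275
  [2.5→4.5]: (44.46+37.49)/2 × 2 = 81.95
  [4.5→4.75]: (37.49+36.22)/2 × 0.25 = 9.21375
  [4.75→6.25]: (36.22+28.73)/2 × 1.5 = 48.7125
  [6.25→6.75]: (28.73+26.43)/2 × 0.5 = 13.79
  Sum = 219.34375 µg/mL·h

AUC = 219 µg/mL·h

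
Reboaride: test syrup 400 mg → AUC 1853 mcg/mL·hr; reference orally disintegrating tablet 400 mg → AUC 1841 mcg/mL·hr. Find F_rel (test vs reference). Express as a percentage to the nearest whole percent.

F_rel = (AUC_test/D_test) / (AUC_ref/D_ref)
      = (1853/400) / (1841/400)
      = 4.6325 / 4.6025 = 1.0065 = 100.65%

F_rel = 101%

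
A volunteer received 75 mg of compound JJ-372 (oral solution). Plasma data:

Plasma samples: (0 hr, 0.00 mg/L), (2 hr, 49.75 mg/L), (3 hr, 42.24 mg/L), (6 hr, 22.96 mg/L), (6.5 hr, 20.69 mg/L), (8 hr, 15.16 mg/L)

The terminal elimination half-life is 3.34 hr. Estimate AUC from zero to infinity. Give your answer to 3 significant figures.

Trapezoidal AUC_0→8:
  [0→2]: (0.00+49.75)/2 × 2 = 49.75
  [2→3]: (49.75+42.24)/2 × 1 = 45.995
  [3→6]: (42.24+22.96)/2 × 3 = 97.8
  [6→6.5]: (22.96+20.69)/2 × 0.5 = 10.9125
  [6.5→8]: (20.69+15.16)/2 × 1.5 = 26.8875
  Sum = 231.345 mg/L·hr
k_e = ln2 / t½ = 0.693147 / 3.34 = 0.2075 hr^-1
Extrapolated tail: C_last / k_e = 15.16 / 0.2075 = 73.060
AUC_0→∞ = 231.345 + 73.060 = 304.405 mg/L·hr

AUC = 304 mg/L·hr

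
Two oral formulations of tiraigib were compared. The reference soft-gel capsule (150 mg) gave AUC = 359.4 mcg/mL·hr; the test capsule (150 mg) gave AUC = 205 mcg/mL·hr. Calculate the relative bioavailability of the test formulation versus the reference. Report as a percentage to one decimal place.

F_rel = (AUC_test/D_test) / (AUC_ref/D_ref)
      = (205/150) / (359.4/150)
      = 1.36667 / 2.396 = 0.5704 = 57.04%

F_rel = 57.0%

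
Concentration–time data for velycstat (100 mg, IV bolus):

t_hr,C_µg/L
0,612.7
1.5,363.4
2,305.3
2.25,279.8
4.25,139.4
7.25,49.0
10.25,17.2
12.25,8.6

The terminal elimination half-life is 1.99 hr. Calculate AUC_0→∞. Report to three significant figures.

AUC = 1820 µg/L·hr

Trapezoidal AUC_0→12.25:
  [0→1.5]: (612.7+363.4)/2 × 1.5 = 732.075
  [1.5→2]: (363.4+305.3)/2 × 0.5 = 167.175
  [2→2.25]: (305.3+279.8)/2 × 0.25 = 73.1375
  [2.25→4.25]: (279.8+139.4)/2 × 2 = 419.2
  [4.25→7.25]: (139.4+49.0)/2 × 3 = 282.6
  [7.25→10.25]: (49.0+17.2)/2 × 3 = 99.3
  [10.25→12.25]: (17.2+8.6)/2 × 2 = 25.8
  Sum = 1799.2875 µg/L·hr
k_e = ln2 / t½ = 0.693147 / 1.99 = 0.3483 hr^-1
Extrapolated tail: C_last / k_e = 8.6 / 0.3483 = 24.691
AUC_0→∞ = 1799.2875 + 24.691 = 1823.9785 µg/L·hr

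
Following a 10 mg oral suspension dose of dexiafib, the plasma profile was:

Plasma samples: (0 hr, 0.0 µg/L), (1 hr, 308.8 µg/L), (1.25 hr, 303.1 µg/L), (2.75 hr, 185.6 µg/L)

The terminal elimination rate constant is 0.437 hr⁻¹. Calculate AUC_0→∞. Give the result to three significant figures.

Trapezoidal AUC_0→2.75:
  [0→1]: (0.0+308.8)/2 × 1 = 154.4
  [1→1.25]: (308.8+303.1)/2 × 0.25 = 76.4875
  [1.25→2.75]: (303.1+185.6)/2 × 1.5 = 366.525
  Sum = 597.4125 µg/L·hr
Extrapolated tail: C_last / k_e = 185.6 / 0.437 = 424.714
AUC_0→∞ = 597.4125 + 424.714 = 1022.1265 µg/L·hr

AUC = 1020 µg/L·hr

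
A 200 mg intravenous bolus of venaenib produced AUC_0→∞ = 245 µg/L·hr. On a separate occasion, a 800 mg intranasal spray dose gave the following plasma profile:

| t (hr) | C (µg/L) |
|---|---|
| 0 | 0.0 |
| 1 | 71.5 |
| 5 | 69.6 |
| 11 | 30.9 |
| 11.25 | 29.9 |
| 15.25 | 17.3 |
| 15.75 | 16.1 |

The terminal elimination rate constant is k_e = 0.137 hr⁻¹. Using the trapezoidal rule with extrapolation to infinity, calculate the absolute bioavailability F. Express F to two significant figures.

F = 0.86

Trapezoidal AUC_0→15.75 (intranasal spray):
  [0→1]: (0.0+71.5)/2 × 1 = 35.75
  [1→5]: (71.5+69.6)/2 × 4 = 282.2
  [5→11]: (69.6+30.9)/2 × 6 = 301.5
  [11→11.25]: (30.9+29.9)/2 × 0.25 = 7.6
  [11.25→15.25]: (29.9+17.3)/2 × 4 = 94.4
  [15.25→15.75]: (17.3+16.1)/2 × 0.5 = 8.35
  Sum = 729.8 µg/L·hr
Tail: C_last/k_e = 16.1/0.137 = 117.518
AUC_0→∞ (intranasal spray) = 729.8 + 117.518 = 847.318 µg/L·hr
F = (AUC_ev/D_ev)/(AUC_iv/D_iv) = (847.318/800)/(245/200) = 1.0591475/1.225 = 0.8646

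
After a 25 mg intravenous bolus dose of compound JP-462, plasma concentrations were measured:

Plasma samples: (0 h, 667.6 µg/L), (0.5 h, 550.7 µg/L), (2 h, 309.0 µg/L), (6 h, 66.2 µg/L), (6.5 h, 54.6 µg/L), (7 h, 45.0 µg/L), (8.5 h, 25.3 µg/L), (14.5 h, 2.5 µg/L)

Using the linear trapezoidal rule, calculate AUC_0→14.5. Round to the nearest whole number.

AUC = 1891 µg/L·h

Trapezoidal AUC_0→14.5:
  [0→0.5]: (667.6+550.7)/2 × 0.5 = 304.575
  [0.5→2]: (550.7+309.0)/2 × 1.5 = 644.775
  [2→6]: (309.0+66.2)/2 × 4 = 750.4
  [6→6.5]: (66.2+54.6)/2 × 0.5 = 30.2
  [6.5→7]: (54.6+45.0)/2 × 0.5 = 24.9
  [7→8.5]: (45.0+25.3)/2 × 1.5 = 52.725
  [8.5→14.5]: (25.3+2.5)/2 × 6 = 83.4
  Sum = 1890.975 µg/L·h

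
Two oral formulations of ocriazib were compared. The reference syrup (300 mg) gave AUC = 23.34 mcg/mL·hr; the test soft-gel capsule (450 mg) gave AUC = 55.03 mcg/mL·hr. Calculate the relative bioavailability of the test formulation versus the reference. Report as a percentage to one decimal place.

F_rel = 157.2%

F_rel = (AUC_test/D_test) / (AUC_ref/D_ref)
      = (55.03/450) / (23.34/300)
      = 0.122289 / 0.0778 = 1.5718 = 157.18%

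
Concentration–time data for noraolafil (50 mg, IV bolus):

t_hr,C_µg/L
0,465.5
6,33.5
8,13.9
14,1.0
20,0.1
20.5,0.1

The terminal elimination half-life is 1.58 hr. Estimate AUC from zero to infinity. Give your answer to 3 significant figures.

AUC = 1590 µg/L·hr

Trapezoidal AUC_0→20.5:
  [0→6]: (465.5+33.5)/2 × 6 = 1497.0
  [6→8]: (33.5+13.9)/2 × 2 = 47.4
  [8→14]: (13.9+1.0)/2 × 6 = 44.7
  [14→20]: (1.0+0.1)/2 × 6 = 3.3
  [20→20.5]: (0.1+0.1)/2 × 0.5 = 0.05
  Sum = 1592.45 µg/L·hr
k_e = ln2 / t½ = 0.693147 / 1.58 = 0.4387 hr^-1
Extrapolated tail: C_last / k_e = 0.1 / 0.4387 = 0.228
AUC_0→∞ = 1592.45 + 0.228 = 1592.678 µg/L·hr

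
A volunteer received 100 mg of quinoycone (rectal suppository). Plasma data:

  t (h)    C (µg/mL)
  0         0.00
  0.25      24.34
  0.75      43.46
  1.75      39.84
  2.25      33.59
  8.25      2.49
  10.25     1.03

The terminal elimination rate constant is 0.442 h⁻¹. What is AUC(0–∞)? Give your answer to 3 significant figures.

Trapezoidal AUC_0→10.25:
  [0→0.25]: (0.00+24.34)/2 × 0.25 = 3.0425
  [0.25→0.75]: (24.34+43.46)/2 × 0.5 = 16.95
  [0.75→1.75]: (43.46+39.84)/2 × 1 = 41.65
  [1.75→2.25]: (39.84+33.59)/2 × 0.5 = 18.3575
  [2.25→8.25]: (33.59+2.49)/2 × 6 = 108.24
  [8.25→10.25]: (2.49+1.03)/2 × 2 = 3.52
  Sum = 191.76 µg/mL·h
Extrapolated tail: C_last / k_e = 1.03 / 0.442 = 2.330
AUC_0→∞ = 191.76 + 2.330 = 194.09 µg/mL·h

AUC = 194 µg/mL·h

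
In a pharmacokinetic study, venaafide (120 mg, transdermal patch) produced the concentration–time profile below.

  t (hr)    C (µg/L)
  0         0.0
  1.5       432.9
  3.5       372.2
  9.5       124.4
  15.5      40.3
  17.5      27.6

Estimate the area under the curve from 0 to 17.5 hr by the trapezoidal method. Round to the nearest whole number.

Trapezoidal AUC_0→17.5:
  [0→1.5]: (0.0+432.9)/2 × 1.5 = 324.675
  [1.5→3.5]: (432.9+372.2)/2 × 2 = 805.1
  [3.5→9.5]: (372.2+124.4)/2 × 6 = 1489.8
  [9.5→15.5]: (124.4+40.3)/2 × 6 = 494.1
  [15.5→17.5]: (40.3+27.6)/2 × 2 = 67.9
  Sum = 3181.575 µg/L·hr

AUC = 3182 µg/L·hr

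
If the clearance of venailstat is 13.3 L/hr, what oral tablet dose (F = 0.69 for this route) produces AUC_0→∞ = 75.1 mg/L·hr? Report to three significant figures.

Dose = 1450 mg

Dose = CL × AUC_0→∞ / F
     = 13.3 × 75.1 / 0.69 = 1447.58 mg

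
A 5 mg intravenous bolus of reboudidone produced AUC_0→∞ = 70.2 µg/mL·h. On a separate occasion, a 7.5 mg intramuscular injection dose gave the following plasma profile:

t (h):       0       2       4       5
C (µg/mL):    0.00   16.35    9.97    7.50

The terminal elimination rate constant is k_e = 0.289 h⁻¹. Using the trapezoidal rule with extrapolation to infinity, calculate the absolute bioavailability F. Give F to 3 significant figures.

F = 0.735

Trapezoidal AUC_0→5 (intramuscular injection):
  [0→2]: (0.00+16.35)/2 × 2 = 16.35
  [2→4]: (16.35+9.97)/2 × 2 = 26.32
  [4→5]: (9.97+7.50)/2 × 1 = 8.735
  Sum = 51.405 µg/mL·h
Tail: C_last/k_e = 7.50/0.289 = 25.952
AUC_0→∞ (intramuscular injection) = 51.405 + 25.952 = 77.357 µg/mL·h
F = (AUC_ev/D_ev)/(AUC_iv/D_iv) = (77.357/7.5)/(70.2/5) = 10.3143/14.04 = 0.7346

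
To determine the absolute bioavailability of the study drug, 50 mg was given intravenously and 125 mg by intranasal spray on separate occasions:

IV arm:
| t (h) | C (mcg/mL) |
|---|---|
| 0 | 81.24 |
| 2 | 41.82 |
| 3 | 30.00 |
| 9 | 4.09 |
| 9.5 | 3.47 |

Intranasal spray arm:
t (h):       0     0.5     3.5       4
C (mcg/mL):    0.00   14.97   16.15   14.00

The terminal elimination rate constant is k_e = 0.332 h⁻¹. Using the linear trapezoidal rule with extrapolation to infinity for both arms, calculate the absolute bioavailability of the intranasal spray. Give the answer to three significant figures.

F = 0.146

Trapezoidal AUC_0→9.5 (IV):
  [0→2]: (81.24+41.82)/2 × 2 = 123.06
  [2→3]: (41.82+30.00)/2 × 1 = 35.91
  [3→9]: (30.00+4.09)/2 × 6 = 102.27
  [9→9.5]: (4.09+3.47)/2 × 0.5 = 1.89
  Sum = 263.13 mcg/mL·h
IV tail: 3.47/0.332 = 10.452; AUC_iv,0→∞ = 263.13 + 10.452 = 273.582 mcg/mL·h
Trapezoidal AUC_0→4 (intranasal spray):
  [0→0.5]: (0.00+14.97)/2 × 0.5 = 3.7425
  [0.5→3.5]: (14.97+16.15)/2 × 3 = 46.68
  [3.5→4]: (16.15+14.00)/2 × 0.5 = 7.5375
  Sum = 57.96 mcg/mL·h
intranasal spray tail: 14.00/0.332 = 42.169; AUC_ev,0→∞ = 57.96 + 42.169 = 100.129 mcg/mL·h
F = (AUC_ev/D_ev)/(AUC_iv/D_iv) = (100.129/125)/(273.582/50) = 0.801032/5.47164 = 0.1464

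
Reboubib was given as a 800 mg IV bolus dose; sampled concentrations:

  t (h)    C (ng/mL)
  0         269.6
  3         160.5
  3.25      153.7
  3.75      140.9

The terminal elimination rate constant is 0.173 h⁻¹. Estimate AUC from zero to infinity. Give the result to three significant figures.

AUC = 1570 ng/mL·h

Trapezoidal AUC_0→3.75:
  [0→3]: (269.6+160.5)/2 × 3 = 645.15
  [3→3.25]: (160.5+153.7)/2 × 0.25 = 39.275
  [3.25→3.75]: (153.7+140.9)/2 × 0.5 = 73.65
  Sum = 758.075 ng/mL·h
Extrapolated tail: C_last / k_e = 140.9 / 0.173 = 814.451
AUC_0→∞ = 758.075 + 814.451 = 1572.526 ng/mL·h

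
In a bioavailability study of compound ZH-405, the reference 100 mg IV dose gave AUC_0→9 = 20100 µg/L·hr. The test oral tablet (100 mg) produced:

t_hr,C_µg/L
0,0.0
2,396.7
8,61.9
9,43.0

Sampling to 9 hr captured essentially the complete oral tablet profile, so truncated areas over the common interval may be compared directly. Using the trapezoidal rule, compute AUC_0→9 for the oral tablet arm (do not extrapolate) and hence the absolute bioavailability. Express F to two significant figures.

F = 0.091

Trapezoidal AUC_0→9 (oral tablet):
  [0→2]: (0.0+396.7)/2 × 2 = 396.7
  [2→8]: (396.7+61.9)/2 × 6 = 1375.8
  [8→9]: (61.9+43.0)/2 × 1 = 52.45
  Sum = 1824.95 µg/L·hr
F = (AUC_ev/D_ev)/(AUC_iv/D_iv) = (1824.95/100)/(20100/100) = 18.2495/201 = 0.0908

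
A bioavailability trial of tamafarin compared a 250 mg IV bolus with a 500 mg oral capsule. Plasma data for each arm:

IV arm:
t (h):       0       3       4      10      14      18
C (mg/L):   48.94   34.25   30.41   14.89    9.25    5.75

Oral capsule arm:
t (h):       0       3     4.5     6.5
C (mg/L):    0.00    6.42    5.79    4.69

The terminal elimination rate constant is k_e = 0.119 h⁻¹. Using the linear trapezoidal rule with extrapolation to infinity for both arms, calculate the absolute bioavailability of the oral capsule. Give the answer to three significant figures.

Trapezoidal AUC_0→18 (IV):
  [0→3]: (48.94+34.25)/2 × 3 = 124.785
  [3→4]: (34.25+30.41)/2 × 1 = 32.33
  [4→10]: (30.41+14.89)/2 × 6 = 135.9
  [10→14]: (14.89+9.25)/2 × 4 = 48.28
  [14→18]: (9.25+5.75)/2 × 4 = 30.0
  Sum = 371.295 mg/L·h
IV tail: 5.75/0.119 = 48.319; AUC_iv,0→∞ = 371.295 + 48.319 = 419.614 mg/L·h
Trapezoidal AUC_0→6.5 (oral capsule):
  [0→3]: (0.00+6.42)/2 × 3 = 9.63
  [3→4.5]: (6.42+5.79)/2 × 1.5 = 9.1575
  [4.5→6.5]: (5.79+4.69)/2 × 2 = 10.48
  Sum = 29.2675 mg/L·h
oral capsule tail: 4.69/0.119 = 39.412; AUC_ev,0→∞ = 29.2675 + 39.412 = 68.6795 mg/L·h
F = (AUC_ev/D_ev)/(AUC_iv/D_iv) = (68.6795/500)/(419.614/250) = 0.137359/1.678456 = 0.0818

F = 0.0818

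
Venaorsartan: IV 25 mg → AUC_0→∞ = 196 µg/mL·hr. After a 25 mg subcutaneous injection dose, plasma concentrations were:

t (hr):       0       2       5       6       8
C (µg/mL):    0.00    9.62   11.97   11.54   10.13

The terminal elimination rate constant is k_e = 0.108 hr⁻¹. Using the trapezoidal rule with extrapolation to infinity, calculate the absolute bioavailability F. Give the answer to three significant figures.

F = 0.863

Trapezoidal AUC_0→8 (subcutaneous injection):
  [0→2]: (0.00+9.62)/2 × 2 = 9.62
  [2→5]: (9.62+11.97)/2 × 3 = 32.385
  [5→6]: (11.97+11.54)/2 × 1 = 11.755
  [6→8]: (11.54+10.13)/2 × 2 = 21.67
  Sum = 75.43 µg/mL·hr
Tail: C_last/k_e = 10.13/0.108 = 93.796
AUC_0→∞ (subcutaneous injection) = 75.43 + 93.796 = 169.226 µg/mL·hr
F = (AUC_ev/D_ev)/(AUC_iv/D_iv) = (169.226/25)/(196/25) = 6.76904/7.84 = 0.8634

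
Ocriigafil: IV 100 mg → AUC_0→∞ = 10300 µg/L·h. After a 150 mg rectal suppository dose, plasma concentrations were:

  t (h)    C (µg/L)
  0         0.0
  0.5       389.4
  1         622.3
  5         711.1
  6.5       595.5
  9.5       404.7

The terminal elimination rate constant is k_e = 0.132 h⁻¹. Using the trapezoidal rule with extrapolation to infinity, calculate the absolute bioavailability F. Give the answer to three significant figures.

F = 0.554

Trapezoidal AUC_0→9.5 (rectal suppository):
  [0→0.5]: (0.0+389.4)/2 × 0.5 = 97.35
  [0.5→1]: (389.4+622.3)/2 × 0.5 = 252.925
  [1→5]: (622.3+711.1)/2 × 4 = 2666.8
  [5→6.5]: (711.1+595.5)/2 × 1.5 = 979.95
  [6.5→9.5]: (595.5+404.7)/2 × 3 = 1500.3
  Sum = 5497.325 µg/L·h
Tail: C_last/k_e = 404.7/0.132 = 3065.909
AUC_0→∞ (rectal suppository) = 5497.325 + 3065.909 = 8563.234 µg/L·h
F = (AUC_ev/D_ev)/(AUC_iv/D_iv) = (8563.234/150)/(10300/100) = 57.0882/103 = 0.5543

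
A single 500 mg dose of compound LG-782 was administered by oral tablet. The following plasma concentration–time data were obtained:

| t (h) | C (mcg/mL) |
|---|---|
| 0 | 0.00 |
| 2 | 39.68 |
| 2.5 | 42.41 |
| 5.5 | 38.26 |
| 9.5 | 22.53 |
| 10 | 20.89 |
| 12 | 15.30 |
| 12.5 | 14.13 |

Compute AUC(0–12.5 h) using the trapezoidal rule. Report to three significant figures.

Trapezoidal AUC_0→12.5:
  [0→2]: (0.00+39.68)/2 × 2 = 39.68
  [2→2.5]: (39.68+42.41)/2 × 0.5 = 20.5225
  [2.5→5.5]: (42.41+38.26)/2 × 3 = 121.005
  [5.5→9.5]: (38.26+22.53)/2 × 4 = 121.58
  [9.5→10]: (22.53+20.89)/2 × 0.5 = 10.855
  [10→12]: (20.89+15.30)/2 × 2 = 36.19
  [12→12.5]: (15.30+14.13)/2 × 0.5 = 7.3575
  Sum = 357.19 mcg/mL·h

AUC = 357 mcg/mL·h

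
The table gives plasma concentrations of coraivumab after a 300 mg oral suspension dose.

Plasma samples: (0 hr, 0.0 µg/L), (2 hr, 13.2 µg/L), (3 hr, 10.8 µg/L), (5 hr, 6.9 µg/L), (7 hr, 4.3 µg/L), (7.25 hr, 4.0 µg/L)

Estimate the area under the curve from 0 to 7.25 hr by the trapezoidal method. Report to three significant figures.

Trapezoidal AUC_0→7.25:
  [0→2]: (0.0+13.2)/2 × 2 = 13.2
  [2→3]: (13.2+10.8)/2 × 1 = 12.0
  [3→5]: (10.8+6.9)/2 × 2 = 17.7
  [5→7]: (6.9+4.3)/2 × 2 = 11.2
  [7→7.25]: (4.3+4.0)/2 × 0.25 = 1.0375
  Sum = 55.1375 µg/L·hr

AUC = 55.1 µg/L·hr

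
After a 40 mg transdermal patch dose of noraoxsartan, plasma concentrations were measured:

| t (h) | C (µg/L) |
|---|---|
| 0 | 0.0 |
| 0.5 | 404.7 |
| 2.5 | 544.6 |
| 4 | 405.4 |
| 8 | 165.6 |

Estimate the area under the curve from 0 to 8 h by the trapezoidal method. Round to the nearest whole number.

Trapezoidal AUC_0→8:
  [0→0.5]: (0.0+404.7)/2 × 0.5 = 101.175
  [0.5→2.5]: (404.7+544.6)/2 × 2 = 949.3
  [2.5→4]: (544.6+405.4)/2 × 1.5 = 712.5
  [4→8]: (405.4+165.6)/2 × 4 = 1142.0
  Sum = 2904.975 µg/L·h

AUC = 2905 µg/L·h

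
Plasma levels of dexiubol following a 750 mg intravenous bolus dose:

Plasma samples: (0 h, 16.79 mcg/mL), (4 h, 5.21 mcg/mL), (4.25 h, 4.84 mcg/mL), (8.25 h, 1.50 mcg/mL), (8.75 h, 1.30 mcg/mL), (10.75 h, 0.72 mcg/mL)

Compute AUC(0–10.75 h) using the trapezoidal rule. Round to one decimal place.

Trapezoidal AUC_0→10.75:
  [0→4]: (16.79+5.21)/2 × 4 = 44.0
  [4→4.25]: (5.21+4.84)/2 × 0.25 = 1.25625
  [4.25→8.25]: (4.84+1.50)/2 × 4 = 12.68
  [8.25→8.75]: (1.50+1.30)/2 × 0.5 = 0.7
  [8.75→10.75]: (1.30+0.72)/2 × 2 = 2.02
  Sum = 60.65625 mcg/mL·h

AUC = 60.7 mcg/mL·h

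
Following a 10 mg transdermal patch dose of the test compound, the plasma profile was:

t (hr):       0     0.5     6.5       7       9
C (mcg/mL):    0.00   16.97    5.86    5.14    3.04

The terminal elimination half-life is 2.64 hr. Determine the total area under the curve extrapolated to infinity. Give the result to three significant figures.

AUC = 95.2 mcg/mL·hr

Trapezoidal AUC_0→9:
  [0→0.5]: (0.00+16.97)/2 × 0.5 = 4.2425
  [0.5→6.5]: (16.97+5.86)/2 × 6 = 68.49
  [6.5→7]: (5.86+5.14)/2 × 0.5 = 2.75
  [7→9]: (5.14+3.04)/2 × 2 = 8.18
  Sum = 83.6625 mcg/mL·hr
k_e = ln2 / t½ = 0.693147 / 2.64 = 0.2626 hr^-1
Extrapolated tail: C_last / k_e = 3.04 / 0.2626 = 11.577
AUC_0→∞ = 83.6625 + 11.577 = 95.2395 mcg/mL·hr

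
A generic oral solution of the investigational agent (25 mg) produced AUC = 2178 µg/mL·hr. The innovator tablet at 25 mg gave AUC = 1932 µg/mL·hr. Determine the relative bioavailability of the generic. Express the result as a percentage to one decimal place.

F_rel = (AUC_test/D_test) / (AUC_ref/D_ref)
      = (2178/25) / (1932/25)
      = 87.12 / 77.28 = 1.1273 = 112.73%

F_rel = 112.7%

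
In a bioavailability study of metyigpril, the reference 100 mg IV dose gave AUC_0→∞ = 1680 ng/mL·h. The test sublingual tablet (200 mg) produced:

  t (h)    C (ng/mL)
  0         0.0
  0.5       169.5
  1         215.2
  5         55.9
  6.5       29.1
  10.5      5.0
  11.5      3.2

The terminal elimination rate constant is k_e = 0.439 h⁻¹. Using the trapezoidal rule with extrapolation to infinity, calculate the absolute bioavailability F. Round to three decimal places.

Trapezoidal AUC_0→11.5 (sublingual tablet):
  [0→0.5]: (0.0+169.5)/2 × 0.5 = 42.375
  [0.5→1]: (169.5+215.2)/2 × 0.5 = 96.175
  [1→5]: (215.2+55.9)/2 × 4 = 542.2
  [5→6.5]: (55.9+29.1)/2 × 1.5 = 63.75
  [6.5→10.5]: (29.1+5.0)/2 × 4 = 68.2
  [10.5→11.5]: (5.0+3.2)/2 × 1 = 4.1
  Sum = 816.8 ng/mL·h
Tail: C_last/k_e = 3.2/0.439 = 7.289
AUC_0→∞ (sublingual tablet) = 816.8 + 7.289 = 824.089 ng/mL·h
F = (AUC_ev/D_ev)/(AUC_iv/D_iv) = (824.089/200)/(1680/100) = 4.120445/16.8 = 0.2453

F = 0.245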